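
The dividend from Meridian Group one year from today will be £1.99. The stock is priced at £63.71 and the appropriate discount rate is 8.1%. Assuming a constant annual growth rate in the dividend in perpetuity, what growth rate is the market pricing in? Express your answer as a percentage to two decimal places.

P = D₁/(r−g) ⇒ g = r − D₁/P = 0.081 − £1.99/£63.71 = 0.049765

4.98%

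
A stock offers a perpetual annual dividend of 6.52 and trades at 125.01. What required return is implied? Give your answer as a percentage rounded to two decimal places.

5.22%

P = C/r ⇒ r = C/P = 6.52/125.01 = 0.052156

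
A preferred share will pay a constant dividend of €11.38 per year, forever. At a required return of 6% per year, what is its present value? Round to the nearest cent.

Level perpetuity: PV = C / r = €11.38 / 0.06 = €189.67

€189.67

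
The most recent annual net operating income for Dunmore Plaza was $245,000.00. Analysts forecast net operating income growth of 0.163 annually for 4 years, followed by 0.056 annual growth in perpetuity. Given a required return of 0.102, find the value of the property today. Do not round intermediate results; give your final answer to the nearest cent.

$8100268.66

D_1 = 284935.00000
D_2 = 331379.40500
D_3 = 385394.24802
D_4 = 448213.51044
Terminal value at year 4: TV = D_4×(1+g_2)/(r−g_2) = 473313.46703/0.046 = 10289423.19622
P_0 = D_1/(1+r)^1 + D_2/(1+r)^2 + D_3/(1+r)^3 + D_4/(1+r)^4 + TV/(1+r)^4
    = 258561.70599 + 272874.10532 + 287978.75181 + 303919.49941 + 6976934.59516 = 8100268.65769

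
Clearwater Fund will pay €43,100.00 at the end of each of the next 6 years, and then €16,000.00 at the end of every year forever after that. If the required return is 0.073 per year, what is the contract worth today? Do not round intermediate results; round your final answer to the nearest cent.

PV of 6-year annuity: €43,100.00 × [1 − (1+0.073)^−6] / 0.073 = 203548.95397
Perpetuity value at year 6: €16,000.00 / 0.073 = 219178.08219
PV of perpetuity: 219178.08219 / (1+0.073)^6 = 143614.66541
Total PV = 203548.95397 + 143614.66541 = 347163.61937

€347163.62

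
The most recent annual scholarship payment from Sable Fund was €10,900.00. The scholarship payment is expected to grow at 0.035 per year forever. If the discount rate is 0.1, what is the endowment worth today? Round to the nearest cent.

D₁ = D₀ × (1 + g) = €10,900.00 × 1.035 = €11,281.5000
Growing perpetuity: P = D₁ / (r − g) = €11,281.5000 / (0.1 − 0.035) = €173,561.54

€173561.54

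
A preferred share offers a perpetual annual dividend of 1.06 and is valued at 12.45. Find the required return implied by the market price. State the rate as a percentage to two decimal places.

8.51%

P = C/r ⇒ r = C/P = 1.06/12.45 = 0.085141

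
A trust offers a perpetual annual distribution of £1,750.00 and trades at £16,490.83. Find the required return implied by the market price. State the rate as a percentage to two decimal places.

P = C/r ⇒ r = C/P = £1,750.00/£16,490.83 = 0.106120

10.61%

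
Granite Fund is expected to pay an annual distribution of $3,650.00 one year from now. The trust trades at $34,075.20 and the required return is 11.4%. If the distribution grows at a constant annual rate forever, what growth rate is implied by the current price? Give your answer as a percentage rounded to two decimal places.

P = D₁/(r−g) ⇒ g = r − D₁/P = 0.114 − $3,650.00/$34,075.20 = 0.006884

0.69%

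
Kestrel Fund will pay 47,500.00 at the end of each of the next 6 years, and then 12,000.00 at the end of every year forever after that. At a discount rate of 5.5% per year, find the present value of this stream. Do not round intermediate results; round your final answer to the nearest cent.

395523.14

PV of 6-year annuity: 47,500.00 × [1 − (1+0.055)^−6] / 0.055 = 237287.68966
Perpetuity value at year 6: 12,000.00 / 0.055 = 218181.81818
PV of perpetuity: 218181.81818 / (1+0.055)^6 = 158235.45448
Total PV = 237287.68966 + 158235.45448 = 395523.14414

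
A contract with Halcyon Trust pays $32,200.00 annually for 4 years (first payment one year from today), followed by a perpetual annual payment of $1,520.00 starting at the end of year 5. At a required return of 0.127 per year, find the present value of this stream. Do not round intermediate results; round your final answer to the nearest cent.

PV of 4-year annuity: $32,200.00 × [1 − (1+0.127)^−4] / 0.127 = 96378.07198
Perpetuity value at year 4: $1,520.00 / 0.127 = 11968.50394
PV of perpetuity: 11968.50394 / (1+0.127)^4 = 7418.98004
Total PV = 96378.07198 + 7418.98004 = 103797.05202

$103797.05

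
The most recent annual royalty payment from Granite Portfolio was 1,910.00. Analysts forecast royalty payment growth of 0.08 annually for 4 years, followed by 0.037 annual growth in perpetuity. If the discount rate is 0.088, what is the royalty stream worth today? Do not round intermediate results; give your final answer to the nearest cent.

45207.54

D_1 = 2062.80000
D_2 = 2227.82400
D_3 = 2406.04992
D_4 = 2598.53391
Terminal value at year 4: TV = D_4×(1+g_2)/(r−g_2) = 2694.67967/0.051 = 52836.85624
P_0 = D_1/(1+r)^1 + D_2/(1+r)^2 + D_3/(1+r)^3 + D_4/(1+r)^4 + TV/(1+r)^4
    = 1895.95588 + 1882.01503 + 1868.17668 + 1854.44009 + 37706.94852 = 45207.53621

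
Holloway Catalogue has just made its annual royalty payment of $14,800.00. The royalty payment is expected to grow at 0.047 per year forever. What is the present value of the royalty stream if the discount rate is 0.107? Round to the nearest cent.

$258260.00

D₁ = D₀ × (1 + g) = $14,800.00 × 1.047 = $15,495.6000
Growing perpetuity: P = D₁ / (r − g) = $15,495.6000 / (0.107 − 0.047) = $258,260.00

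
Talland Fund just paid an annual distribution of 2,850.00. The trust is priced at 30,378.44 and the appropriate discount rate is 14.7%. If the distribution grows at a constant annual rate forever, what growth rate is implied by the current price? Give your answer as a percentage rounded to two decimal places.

4.86%

P = D₀(1+g)/(r−g) ⇒ P(r−g) = D₀(1+g) ⇒ g(P+D₀) = P·r − D₀
g = (P·r − D₀)/(P + D₀) = (30,378.44×0.147 − 2,850.00) / (30,378.44 + 2,850.00) = 0.048622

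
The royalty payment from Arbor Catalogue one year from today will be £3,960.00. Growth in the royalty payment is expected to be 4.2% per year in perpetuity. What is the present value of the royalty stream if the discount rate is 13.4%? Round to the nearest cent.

Growing perpetuity: P = D₁ / (r − g) = £3,960.0000 / (0.134 − 0.042) = £43,043.48

£43043.48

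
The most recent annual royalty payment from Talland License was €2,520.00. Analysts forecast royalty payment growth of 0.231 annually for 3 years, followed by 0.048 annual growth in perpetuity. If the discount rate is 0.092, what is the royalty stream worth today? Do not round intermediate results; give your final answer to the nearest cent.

€95636.69

D_1 = 3102.12000
D_2 = 3818.70972
D_3 = 4700.83167
Terminal value at year 3: TV = D_3×(1+g_2)/(r−g_2) = 4926.47159/0.044 = 111965.26330
P_0 = D_1/(1+r)^1 + D_2/(1+r)^2 + D_3/(1+r)^3 + TV/(1+r)^3
    = 2840.76923 + 3202.36898 + 3609.99653 + 85983.55372 = 95636.68846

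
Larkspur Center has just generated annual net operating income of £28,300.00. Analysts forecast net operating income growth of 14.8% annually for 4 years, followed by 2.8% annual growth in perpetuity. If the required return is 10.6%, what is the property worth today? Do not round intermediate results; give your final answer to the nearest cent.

D_1 = 32488.40000
D_2 = 37296.68320
D_3 = 42816.59231
D_4 = 49153.44798
Terminal value at year 4: TV = D_4×(1+g_2)/(r−g_2) = 50529.74452/0.078 = 647817.23743
P_0 = D_1/(1+r)^1 + D_2/(1+r)^2 + D_3/(1+r)^3 + D_4/(1+r)^4 + TV/(1+r)^4
    = 29374.68354 + 30490.17786 + 31648.03271 + 32849.85674 + 432944.26573 = 557307.01658

£557307.02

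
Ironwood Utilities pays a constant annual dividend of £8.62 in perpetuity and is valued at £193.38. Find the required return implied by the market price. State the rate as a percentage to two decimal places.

P = C/r ⇒ r = C/P = £8.62/£193.38 = 0.044575

4.46%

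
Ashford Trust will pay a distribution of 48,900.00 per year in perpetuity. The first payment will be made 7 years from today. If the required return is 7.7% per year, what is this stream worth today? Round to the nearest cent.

Value at end of year 6: C / r = 48,900.00 / 0.077 = 635,064.9351
Discount to today: PV = 635,064.9351 / (1 + 0.077)^6 = 635,064.9351 / 1.560609 = 406,933.94

406933.94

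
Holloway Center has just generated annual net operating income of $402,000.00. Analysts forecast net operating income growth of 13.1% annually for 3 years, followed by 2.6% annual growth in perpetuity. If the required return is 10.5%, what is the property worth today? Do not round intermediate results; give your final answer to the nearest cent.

D_1 = 454662.00000
D_2 = 514222.72200
D_3 = 581585.89858
Terminal value at year 3: TV = D_3×(1+g_2)/(r−g_2) = 596707.13195/0.079 = 7553254.83475
P_0 = D_1/(1+r)^1 + D_2/(1+r)^2 + D_3/(1+r)^3 + TV/(1+r)^3
    = 411458.82353 + 421140.20761 + 431049.38897 + 5598185.73521 = 6861834.15532

$6861834.16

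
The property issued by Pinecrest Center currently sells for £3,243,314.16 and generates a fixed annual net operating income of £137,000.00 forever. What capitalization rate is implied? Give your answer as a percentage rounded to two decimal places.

P = C/r ⇒ r = C/P = £137,000.00/£3,243,314.16 = 0.042241

4.22%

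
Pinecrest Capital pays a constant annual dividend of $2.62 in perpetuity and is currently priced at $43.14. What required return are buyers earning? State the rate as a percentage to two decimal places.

P = C/r ⇒ r = C/P = $2.62/$43.14 = 0.060732

6.07%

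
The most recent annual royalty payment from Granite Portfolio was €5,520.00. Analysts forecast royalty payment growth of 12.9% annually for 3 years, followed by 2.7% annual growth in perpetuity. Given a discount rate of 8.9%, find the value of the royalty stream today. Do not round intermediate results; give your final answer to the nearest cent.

D_1 = 6232.08000
D_2 = 7036.01832
D_3 = 7943.66468
Terminal value at year 3: TV = D_3×(1+g_2)/(r−g_2) = 8158.14363/0.062 = 131582.96177
P_0 = D_1/(1+r)^1 + D_2/(1+r)^2 + D_3/(1+r)^3 + TV/(1+r)^3
    = 5722.75482 + 5932.95702 + 6150.88014 + 101886.35330 = 119692.94528

€119692.95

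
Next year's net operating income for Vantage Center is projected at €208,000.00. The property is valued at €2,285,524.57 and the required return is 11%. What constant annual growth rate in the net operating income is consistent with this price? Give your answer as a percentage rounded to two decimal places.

1.90%

P = D₁/(r−g) ⇒ g = r − D₁/P = 0.11 − €208,000.00/€2,285,524.57 = 0.018992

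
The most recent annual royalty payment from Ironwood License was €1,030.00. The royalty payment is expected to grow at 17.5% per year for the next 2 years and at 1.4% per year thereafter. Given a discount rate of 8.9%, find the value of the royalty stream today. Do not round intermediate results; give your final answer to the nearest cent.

D_1 = 1210.25000
D_2 = 1422.04375
Terminal value at year 2: TV = D_2×(1+g_2)/(r−g_2) = 1441.95236/0.075 = 19226.03150
P_0 = D_1/(1+r)^1 + D_2/(1+r)^2 + TV/(1+r)^2
    = 1111.34068 + 1199.10496 + 16211.89902 = 18522.34466

€18522.34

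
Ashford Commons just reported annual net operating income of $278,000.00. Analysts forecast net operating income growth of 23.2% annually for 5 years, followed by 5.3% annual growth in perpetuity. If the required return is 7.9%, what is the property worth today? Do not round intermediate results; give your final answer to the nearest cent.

D_1 = 342496.00000
D_2 = 421955.07200
D_3 = 519848.64870
D_4 = 640453.53520
D_5 = 789038.75537
Terminal value at year 5: TV = D_5×(1+g_2)/(r−g_2) = 830857.80941/0.026 = 31956069.59251
P_0 = D_1/(1+r)^1 + D_2/(1+r)^2 + D_3/(1+r)^3 + D_4/(1+r)^4 + D_5/(1+r)^5 + TV/(1+r)^5
    = 317419.83318 + 362429.31833 + 413821.05670 + 472500.03879 + 539499.58090 + 21849733.02645 = 23955402.85435

$23955402.85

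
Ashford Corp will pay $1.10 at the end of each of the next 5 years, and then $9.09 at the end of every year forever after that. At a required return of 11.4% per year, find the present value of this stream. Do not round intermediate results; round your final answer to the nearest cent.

PV of 5-year annuity: $1.10 × [1 − (1+0.114)^−5] / 0.114 = 4.02491
Perpetuity value at year 5: $9.09 / 0.114 = 79.73684
PV of perpetuity: 79.73684 / (1+0.114)^5 = 46.47646
Total PV = 4.02491 + 46.47646 = 50.50137

$50.50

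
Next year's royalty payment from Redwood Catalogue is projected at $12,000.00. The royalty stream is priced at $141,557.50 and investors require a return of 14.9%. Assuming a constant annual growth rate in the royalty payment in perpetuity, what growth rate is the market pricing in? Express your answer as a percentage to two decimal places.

P = D₁/(r−g) ⇒ g = r − D₁/P = 0.149 − $12,000.00/$141,557.50 = 0.064229

6.42%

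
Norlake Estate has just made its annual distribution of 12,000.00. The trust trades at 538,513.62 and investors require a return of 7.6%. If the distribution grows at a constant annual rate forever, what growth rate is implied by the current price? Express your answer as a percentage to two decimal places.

5.25%

P = D₀(1+g)/(r−g) ⇒ P(r−g) = D₀(1+g) ⇒ g(P+D₀) = P·r − D₀
g = (P·r − D₀)/(P + D₀) = (538,513.62×0.076 − 12,000.00) / (538,513.62 + 12,000.00) = 0.052546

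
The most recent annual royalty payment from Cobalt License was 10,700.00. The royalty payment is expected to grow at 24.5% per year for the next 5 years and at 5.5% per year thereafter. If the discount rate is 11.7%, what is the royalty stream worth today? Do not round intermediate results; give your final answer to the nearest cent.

388157.71

D_1 = 13321.50000
D_2 = 16585.26750
D_3 = 20648.65804
D_4 = 25707.57926
D_5 = 32005.93617
Terminal value at year 5: TV = D_5×(1+g_2)/(r−g_2) = 33766.26266/0.062 = 544617.13974
P_0 = D_1/(1+r)^1 + D_2/(1+r)^2 + D_3/(1+r)^3 + D_4/(1+r)^4 + D_5/(1+r)^5 + TV/(1+r)^5
    = 11926.14145 + 13292.78971 + 14816.04583 + 16513.85591 + 18406.22257 + 313202.65825 = 388157.71372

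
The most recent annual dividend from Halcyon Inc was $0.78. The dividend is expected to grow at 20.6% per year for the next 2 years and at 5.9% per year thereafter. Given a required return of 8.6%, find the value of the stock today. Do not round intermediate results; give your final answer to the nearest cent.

$39.56

D_1 = 0.94068
D_2 = 1.13446
Terminal value at year 2: TV = D_2×(1+g_2)/(r−g_2) = 1.20139/0.027 = 44.49605
P_0 = D_1/(1+r)^1 + D_2/(1+r)^2 + TV/(1+r)^2
    = 0.86619 + 0.96190 + 37.72782 = 39.55591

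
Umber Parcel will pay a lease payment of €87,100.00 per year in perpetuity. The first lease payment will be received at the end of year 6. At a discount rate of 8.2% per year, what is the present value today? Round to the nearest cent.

Value at end of year 5: C / r = €87,100.00 / 0.082 = €1,062,195.1220
Discount to today: PV = €1,062,195.1220 / (1 + 0.082)^5 = €1,062,195.1220 / 1.482983 = €716,255.55

€716255.55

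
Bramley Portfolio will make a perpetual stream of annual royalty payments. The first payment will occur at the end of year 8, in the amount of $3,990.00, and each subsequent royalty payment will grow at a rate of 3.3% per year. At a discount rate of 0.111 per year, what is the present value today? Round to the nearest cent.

Value at end of year 7: C₁ / (r − g) = $3,990.00 / (0.111 − 0.033) = $51,153.8462
Discount to today: PV = $51,153.8462 / (1 + 0.111)^7 = $51,153.8462 / 2.089288 = $24,483.86

$24483.86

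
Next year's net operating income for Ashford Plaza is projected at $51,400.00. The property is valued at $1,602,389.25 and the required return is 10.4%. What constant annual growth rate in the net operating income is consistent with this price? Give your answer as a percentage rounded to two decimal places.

7.19%

P = D₁/(r−g) ⇒ g = r − D₁/P = 0.104 − $51,400.00/$1,602,389.25 = 0.071923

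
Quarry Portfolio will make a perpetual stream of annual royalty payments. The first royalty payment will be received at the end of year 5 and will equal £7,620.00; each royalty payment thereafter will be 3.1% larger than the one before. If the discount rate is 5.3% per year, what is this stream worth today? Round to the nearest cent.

Value at end of year 4: C₁ / (r − g) = £7,620.00 / (0.053 − 0.031) = £346,363.6364
Discount to today: PV = £346,363.6364 / (1 + 0.053)^4 = £346,363.6364 / 1.229457 = £281,720.73

£281720.73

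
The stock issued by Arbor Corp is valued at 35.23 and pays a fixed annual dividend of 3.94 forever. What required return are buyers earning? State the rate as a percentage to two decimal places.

11.18%

P = C/r ⇒ r = C/P = 3.94/35.23 = 0.111837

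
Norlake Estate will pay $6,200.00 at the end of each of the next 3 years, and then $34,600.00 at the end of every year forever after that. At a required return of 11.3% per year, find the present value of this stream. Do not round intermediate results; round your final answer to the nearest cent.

$237153.71

PV of 3-year annuity: $6,200.00 × [1 − (1+0.113)^−3] / 0.113 = 15072.32591
Perpetuity value at year 3: $34,600.00 / 0.113 = 306194.69027
PV of perpetuity: 306194.69027 / (1+0.113)^3 = 222081.38759
Total PV = 15072.32591 + 222081.38759 = 237153.71350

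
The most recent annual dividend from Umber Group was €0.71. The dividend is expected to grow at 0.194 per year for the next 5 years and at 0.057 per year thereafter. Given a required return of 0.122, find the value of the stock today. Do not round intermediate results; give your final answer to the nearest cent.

€20.05

D_1 = 0.84774
D_2 = 1.01220
D_3 = 1.20857
D_4 = 1.44303
D_5 = 1.72298
Terminal value at year 5: TV = D_5×(1+g_2)/(r−g_2) = 1.82119/0.065 = 28.01829
P_0 = D_1/(1+r)^1 + D_2/(1+r)^2 + D_3/(1+r)^3 + D_4/(1+r)^4 + D_5/(1+r)^5 + TV/(1+r)^5
    = 0.75556 + 0.80405 + 0.85564 + 0.91055 + 0.96898 + 15.75714 = 20.05192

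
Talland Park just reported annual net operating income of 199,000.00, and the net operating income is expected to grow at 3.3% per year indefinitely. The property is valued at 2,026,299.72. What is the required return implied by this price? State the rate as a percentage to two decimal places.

D₁ = 199,000.00 × 1.033 = 205,567.0000
P = D₁/(r − g) ⇒ r = D₁/P + g = 205,567.0000/2,026,299.72 + 0.033 = 0.101449 + 0.033 = 0.134449

13.44%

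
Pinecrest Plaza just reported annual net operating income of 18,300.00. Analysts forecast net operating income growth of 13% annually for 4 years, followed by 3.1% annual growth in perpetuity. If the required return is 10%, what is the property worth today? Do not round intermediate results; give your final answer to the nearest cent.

382840.39

D_1 = 20679.00000
D_2 = 23367.27000
D_3 = 26405.01510
D_4 = 29837.66706
Terminal value at year 4: TV = D_4×(1+g_2)/(r−g_2) = 30762.63474/0.069 = 445835.28612
P_0 = D_1/(1+r)^1 + D_2/(1+r)^2 + D_3/(1+r)^3 + D_4/(1+r)^4 + TV/(1+r)^4
    = 18799.09091 + 19311.79339 + 19838.47866 + 20379.52808 + 304511.49929 = 382840.39033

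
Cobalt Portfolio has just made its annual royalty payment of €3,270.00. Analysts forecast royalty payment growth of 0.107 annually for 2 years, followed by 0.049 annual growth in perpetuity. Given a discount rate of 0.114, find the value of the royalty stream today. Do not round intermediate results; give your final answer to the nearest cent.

€58590.13

D_1 = 3619.89000
D_2 = 4007.21823
Terminal value at year 2: TV = D_2×(1+g_2)/(r−g_2) = 4203.57192/0.065 = 64670.33728
P_0 = D_1/(1+r)^1 + D_2/(1+r)^2 + TV/(1+r)^2
    = 3249.45242 + 3229.03396 + 52111.64039 = 58590.12678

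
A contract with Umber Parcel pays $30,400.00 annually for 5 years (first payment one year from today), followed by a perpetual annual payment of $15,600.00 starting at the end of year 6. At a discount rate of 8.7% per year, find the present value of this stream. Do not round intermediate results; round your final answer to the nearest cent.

PV of 5-year annuity: $30,400.00 × [1 − (1+0.087)^−5] / 0.087 = 119171.59114
Perpetuity value at year 5: $15,600.00 / 0.087 = 179310.34483
PV of perpetuity: 179310.34483 / (1+0.087)^5 = 118156.50200
Total PV = 119171.59114 + 118156.50200 = 237328.09315

$237328.09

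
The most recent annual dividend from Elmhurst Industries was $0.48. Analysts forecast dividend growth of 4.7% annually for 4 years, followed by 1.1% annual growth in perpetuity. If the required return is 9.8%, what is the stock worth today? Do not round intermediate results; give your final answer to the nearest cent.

D_1 = 0.50256
D_2 = 0.52618
D_3 = 0.55091
D_4 = 0.57680
Terminal value at year 4: TV = D_4×(1+g_2)/(r−g_2) = 0.58315/0.087 = 6.70286
P_0 = D_1/(1+r)^1 + D_2/(1+r)^2 + D_3/(1+r)^3 + D_4/(1+r)^4 + TV/(1+r)^4
    = 0.45770 + 0.43645 + 0.41617 + 0.39684 + 4.61159 = 6.31875

$6.32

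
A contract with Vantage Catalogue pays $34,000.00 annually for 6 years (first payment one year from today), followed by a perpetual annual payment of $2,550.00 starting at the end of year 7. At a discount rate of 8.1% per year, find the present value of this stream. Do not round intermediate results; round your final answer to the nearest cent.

$176431.04

PV of 6-year annuity: $34,000.00 × [1 − (1+0.081)^−6] / 0.081 = 156702.22130
Perpetuity value at year 6: $2,550.00 / 0.081 = 31481.48148
PV of perpetuity: 31481.48148 / (1+0.081)^6 = 19728.81488
Total PV = 156702.22130 + 19728.81488 = 176431.03618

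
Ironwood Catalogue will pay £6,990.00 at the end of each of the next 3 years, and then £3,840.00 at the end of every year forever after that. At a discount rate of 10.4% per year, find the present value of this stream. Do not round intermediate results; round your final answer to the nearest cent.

PV of 3-year annuity: £6,990.00 × [1 − (1+0.104)^−3] / 0.104 = 17261.40922
Perpetuity value at year 3: £3,840.00 / 0.104 = 36923.07692
PV of perpetuity: 36923.07692 / (1+0.104)^3 = 27440.41435
Total PV = 17261.40922 + 27440.41435 = 44701.82357

£44701.82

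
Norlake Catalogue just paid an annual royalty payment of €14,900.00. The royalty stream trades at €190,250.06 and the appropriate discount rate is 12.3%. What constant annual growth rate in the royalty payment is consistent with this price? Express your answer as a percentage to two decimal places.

4.14%

P = D₀(1+g)/(r−g) ⇒ P(r−g) = D₀(1+g) ⇒ g(P+D₀) = P·r − D₀
g = (P·r − D₀)/(P + D₀) = (€190,250.06×0.123 − €14,900.00) / (€190,250.06 + €14,900.00) = 0.041437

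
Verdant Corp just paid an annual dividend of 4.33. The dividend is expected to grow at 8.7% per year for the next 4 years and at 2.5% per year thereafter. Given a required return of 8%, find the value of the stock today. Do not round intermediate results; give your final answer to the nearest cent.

D_1 = 4.70671
D_2 = 5.11619
D_3 = 5.56130
D_4 = 6.04514
Terminal value at year 4: TV = D_4×(1+g_2)/(r−g_2) = 6.19626/0.055 = 112.65935
P_0 = D_1/(1+r)^1 + D_2/(1+r)^2 + D_3/(1+r)^3 + D_4/(1+r)^4 + TV/(1+r)^4
    = 4.35806 + 4.38631 + 4.41474 + 4.44336 + 82.80799 = 100.41046

100.41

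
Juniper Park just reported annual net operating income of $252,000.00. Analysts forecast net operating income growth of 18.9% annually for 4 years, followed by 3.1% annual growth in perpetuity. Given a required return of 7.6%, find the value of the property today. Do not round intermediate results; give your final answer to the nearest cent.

D_1 = 299628.00000
D_2 = 356257.69200
D_3 = 423590.39579
D_4 = 503648.98059
Terminal value at year 4: TV = D_4×(1+g_2)/(r−g_2) = 519262.09899/0.045 = 11539157.75534
P_0 = D_1/(1+r)^1 + D_2/(1+r)^2 + D_3/(1+r)^3 + D_4/(1+r)^4 + TV/(1+r)^4
    = 278464.68401 + 307708.65176 + 340023.77969 + 375732.59670 + 8608451.27102 = 9910380.98317

$9910380.98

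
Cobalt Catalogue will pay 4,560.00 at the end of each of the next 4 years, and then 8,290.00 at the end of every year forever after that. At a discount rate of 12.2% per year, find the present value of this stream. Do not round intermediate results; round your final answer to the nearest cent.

56669.06

PV of 4-year annuity: 4,560.00 × [1 − (1+0.122)^−4] / 0.122 = 13792.17388
Perpetuity value at year 4: 8,290.00 / 0.122 = 67950.81967
PV of perpetuity: 67950.81967 / (1+0.122)^4 = 42876.88952
Total PV = 13792.17388 + 42876.88952 = 56669.06340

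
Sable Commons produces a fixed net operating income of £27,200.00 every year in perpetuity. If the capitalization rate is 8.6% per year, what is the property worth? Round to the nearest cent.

Level perpetuity: PV = C / r = £27,200.00 / 0.086 = £316,279.07

£316279.07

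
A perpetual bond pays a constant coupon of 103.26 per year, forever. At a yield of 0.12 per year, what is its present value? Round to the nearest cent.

860.50

Level perpetuity: PV = C / r = 103.26 / 0.12 = 860.50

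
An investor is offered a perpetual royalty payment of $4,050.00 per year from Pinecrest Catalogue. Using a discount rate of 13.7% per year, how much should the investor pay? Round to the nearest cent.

Level perpetuity: PV = C / r = $4,050.00 / 0.137 = $29,562.04

$29562.04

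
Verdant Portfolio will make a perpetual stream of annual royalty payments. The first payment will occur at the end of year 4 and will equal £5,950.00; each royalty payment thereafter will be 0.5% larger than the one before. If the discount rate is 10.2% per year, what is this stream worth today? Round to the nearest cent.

Value at end of year 3: C₁ / (r − g) = £5,950.00 / (0.102 − 0.005) = £61,340.2062
Discount to today: PV = £61,340.2062 / (1 + 0.102)^3 = £61,340.2062 / 1.338273 = £45,835.34

£45835.34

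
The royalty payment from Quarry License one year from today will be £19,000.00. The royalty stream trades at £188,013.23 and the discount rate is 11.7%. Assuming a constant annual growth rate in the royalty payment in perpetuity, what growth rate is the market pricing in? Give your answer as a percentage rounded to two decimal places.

P = D₁/(r−g) ⇒ g = r − D₁/P = 0.117 − £19,000.00/£188,013.23 = 0.015943

1.59%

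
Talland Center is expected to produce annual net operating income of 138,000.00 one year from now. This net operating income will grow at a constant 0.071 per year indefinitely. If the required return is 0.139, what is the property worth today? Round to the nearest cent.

Growing perpetuity: P = D₁ / (r − g) = 138,000.0000 / (0.139 − 0.071) = 2,029,411.76

2029411.76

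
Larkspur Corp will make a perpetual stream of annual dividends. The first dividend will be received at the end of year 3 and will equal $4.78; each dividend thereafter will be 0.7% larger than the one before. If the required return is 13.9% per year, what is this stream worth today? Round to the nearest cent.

Value at end of year 2: C₁ / (r − g) = $4.78 / (0.139 − 0.007) = $36.2121
Discount to today: PV = $36.2121 / (1 + 0.139)^2 = $36.2121 / 1.297321 = $27.91

$27.91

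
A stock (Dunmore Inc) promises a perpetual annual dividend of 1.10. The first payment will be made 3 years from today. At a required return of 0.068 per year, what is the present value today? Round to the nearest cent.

14.18

Value at end of year 2: C / r = 1.10 / 0.068 = 16.1765
Discount to today: PV = 16.1765 / (1 + 0.068)^2 = 16.1765 / 1.140624 = 14.18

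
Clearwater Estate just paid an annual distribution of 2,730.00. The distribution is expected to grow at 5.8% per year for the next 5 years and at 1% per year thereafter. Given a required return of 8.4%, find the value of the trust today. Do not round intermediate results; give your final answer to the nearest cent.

45700.20

D_1 = 2888.34000
D_2 = 3055.86372
D_3 = 3233.10382
D_4 = 3420.62384
D_5 = 3619.02002
Terminal value at year 5: TV = D_5×(1+g_2)/(r−g_2) = 3655.21022/0.074 = 49394.73270
P_0 = D_1/(1+r)^1 + D_2/(1+r)^2 + D_3/(1+r)^3 + D_4/(1+r)^4 + D_5/(1+r)^5 + TV/(1+r)^5
    = 2664.52030 + 2600.61114 + 2538.23485 + 2477.35468 + 2417.93474 + 33001.54168 = 45700.19739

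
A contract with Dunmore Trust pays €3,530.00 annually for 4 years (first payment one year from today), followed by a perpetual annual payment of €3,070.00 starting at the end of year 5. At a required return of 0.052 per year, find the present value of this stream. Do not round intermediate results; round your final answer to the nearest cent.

€60662.05

PV of 4-year annuity: €3,530.00 × [1 − (1+0.052)^−4] / 0.052 = 12459.27072
Perpetuity value at year 4: €3,070.00 / 0.052 = 59038.46154
PV of perpetuity: 59038.46154 / (1+0.052)^4 = 48202.77851
Total PV = 12459.27072 + 48202.77851 = 60662.04922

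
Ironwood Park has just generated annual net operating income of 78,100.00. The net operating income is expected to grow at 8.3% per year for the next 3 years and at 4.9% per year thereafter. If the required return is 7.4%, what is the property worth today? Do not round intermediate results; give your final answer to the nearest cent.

D_1 = 84582.30000
D_2 = 91602.63090
D_3 = 99205.64926
Terminal value at year 3: TV = D_3×(1+g_2)/(r−g_2) = 104066.72608/0.025 = 4162669.04315
P_0 = D_1/(1+r)^1 + D_2/(1+r)^2 + D_3/(1+r)^3 + TV/(1+r)^3
    = 78754.46927 + 79414.42293 + 80079.90692 + 3360152.89427 = 3598401.69339

3598401.69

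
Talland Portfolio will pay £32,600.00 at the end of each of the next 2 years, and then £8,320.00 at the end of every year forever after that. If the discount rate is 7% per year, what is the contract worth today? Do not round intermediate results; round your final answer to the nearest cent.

£162755.82

PV of 2-year annuity: £32,600.00 × [1 − (1+0.07)^−2] / 0.07 = 58941.39226
Perpetuity value at year 2: £8,320.00 / 0.07 = 118857.14286
PV of perpetuity: 118857.14286 / (1+0.07)^2 = 103814.43170
Total PV = 58941.39226 + 103814.43170 = 162755.82396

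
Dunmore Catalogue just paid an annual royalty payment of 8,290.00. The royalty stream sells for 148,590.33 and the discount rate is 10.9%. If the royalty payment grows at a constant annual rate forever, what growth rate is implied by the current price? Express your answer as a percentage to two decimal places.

5.04%

P = D₀(1+g)/(r−g) ⇒ P(r−g) = D₀(1+g) ⇒ g(P+D₀) = P·r − D₀
g = (P·r − D₀)/(P + D₀) = (148,590.33×0.109 − 8,290.00) / (148,590.33 + 8,290.00) = 0.050397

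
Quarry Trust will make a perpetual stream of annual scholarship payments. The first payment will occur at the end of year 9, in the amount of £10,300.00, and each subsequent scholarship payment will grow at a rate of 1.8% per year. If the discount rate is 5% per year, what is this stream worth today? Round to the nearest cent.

Value at end of year 8: C₁ / (r − g) = £10,300.00 / (0.05 − 0.018) = £321,875.0000
Discount to today: PV = £321,875.0000 / (1 + 0.05)^8 = £321,875.0000 / 1.477455 = £217,857.67

£217857.67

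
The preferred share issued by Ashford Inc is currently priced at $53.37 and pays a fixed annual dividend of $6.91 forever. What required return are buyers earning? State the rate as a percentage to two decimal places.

12.95%

P = C/r ⇒ r = C/P = $6.91/$53.37 = 0.129473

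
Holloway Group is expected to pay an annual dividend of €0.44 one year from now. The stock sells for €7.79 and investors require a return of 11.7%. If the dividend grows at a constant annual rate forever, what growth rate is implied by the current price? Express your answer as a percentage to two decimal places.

P = D₁/(r−g) ⇒ g = r − D₁/P = 0.117 − €0.44/€7.79 = 0.060517

6.05%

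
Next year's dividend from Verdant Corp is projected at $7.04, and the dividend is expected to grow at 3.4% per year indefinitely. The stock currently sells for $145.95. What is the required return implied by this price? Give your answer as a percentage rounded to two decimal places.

8.22%

P = D₁/(r − g) ⇒ r = D₁/P + g = $7.0400/$145.95 + 0.034 = 0.048236 + 0.034 = 0.082236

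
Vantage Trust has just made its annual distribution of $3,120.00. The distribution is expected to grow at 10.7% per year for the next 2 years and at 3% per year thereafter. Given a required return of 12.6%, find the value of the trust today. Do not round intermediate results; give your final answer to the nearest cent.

$38437.77

D_1 = 3453.84000
D_2 = 3823.40088
Terminal value at year 2: TV = D_2×(1+g_2)/(r−g_2) = 3938.10291/0.096 = 41021.90527
P_0 = D_1/(1+r)^1 + D_2/(1+r)^2 + TV/(1+r)^2
    = 3067.35346 + 3015.59528 + 32354.82435 = 38437.77309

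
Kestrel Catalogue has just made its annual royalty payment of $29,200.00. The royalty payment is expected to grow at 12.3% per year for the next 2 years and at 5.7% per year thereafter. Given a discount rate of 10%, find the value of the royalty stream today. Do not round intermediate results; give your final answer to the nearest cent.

$808351.07

D_1 = 32791.60000
D_2 = 36824.96680
Terminal value at year 2: TV = D_2×(1+g_2)/(r−g_2) = 38923.98991/0.043 = 905209.06762
P_0 = D_1/(1+r)^1 + D_2/(1+r)^2 + TV/(1+r)^2
    = 29810.54545 + 30433.85686 + 748106.66745 = 808351.06977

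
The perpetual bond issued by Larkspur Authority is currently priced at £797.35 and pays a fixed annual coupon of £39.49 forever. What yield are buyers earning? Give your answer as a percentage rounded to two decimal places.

P = C/r ⇒ r = C/P = £39.49/£797.35 = 0.049527

4.95%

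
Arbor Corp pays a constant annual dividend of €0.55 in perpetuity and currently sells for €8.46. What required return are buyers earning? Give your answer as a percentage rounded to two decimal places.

P = C/r ⇒ r = C/P = €0.55/€8.46 = 0.065012

6.50%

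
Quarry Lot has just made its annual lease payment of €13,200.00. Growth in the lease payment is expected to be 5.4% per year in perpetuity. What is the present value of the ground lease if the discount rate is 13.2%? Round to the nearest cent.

D₁ = D₀ × (1 + g) = €13,200.00 × 1.054 = €13,912.8000
Growing perpetuity: P = D₁ / (r − g) = €13,912.8000 / (0.132 − 0.054) = €178,369.23

€178369.23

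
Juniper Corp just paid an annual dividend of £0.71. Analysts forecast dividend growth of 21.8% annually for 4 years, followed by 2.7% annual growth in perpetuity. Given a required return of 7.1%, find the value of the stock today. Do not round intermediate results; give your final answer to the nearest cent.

£31.68

D_1 = 0.86478
D_2 = 1.05330
D_3 = 1.28292
D_4 = 1.56260
Terminal value at year 4: TV = D_4×(1+g_2)/(r−g_2) = 1.60479/0.044 = 36.47248
P_0 = D_1/(1+r)^1 + D_2/(1+r)^2 + D_3/(1+r)^3 + D_4/(1+r)^4 + TV/(1+r)^4
    = 0.80745 + 0.91828 + 1.04432 + 1.18765 + 27.72090 = 31.67860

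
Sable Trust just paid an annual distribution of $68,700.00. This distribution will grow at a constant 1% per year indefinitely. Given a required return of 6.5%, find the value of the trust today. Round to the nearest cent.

$1261581.82

D₁ = D₀ × (1 + g) = $68,700.00 × 1.01 = $69,387.0000
Growing perpetuity: P = D₁ / (r − g) = $69,387.0000 / (0.065 − 0.01) = $1,261,581.82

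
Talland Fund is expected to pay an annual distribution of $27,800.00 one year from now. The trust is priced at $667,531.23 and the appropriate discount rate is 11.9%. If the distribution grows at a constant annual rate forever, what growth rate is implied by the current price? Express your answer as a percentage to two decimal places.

7.74%

P = D₁/(r−g) ⇒ g = r − D₁/P = 0.119 − $27,800.00/$667,531.23 = 0.077354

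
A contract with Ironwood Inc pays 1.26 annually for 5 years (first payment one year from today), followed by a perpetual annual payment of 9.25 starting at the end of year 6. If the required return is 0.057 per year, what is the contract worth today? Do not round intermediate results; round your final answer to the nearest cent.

128.35

PV of 5-year annuity: 1.26 × [1 − (1+0.057)^−5] / 0.057 = 5.35118
Perpetuity value at year 5: 9.25 / 0.057 = 162.28070
PV of perpetuity: 162.28070 / (1+0.057)^5 = 122.99627
Total PV = 5.35118 + 122.99627 = 128.34745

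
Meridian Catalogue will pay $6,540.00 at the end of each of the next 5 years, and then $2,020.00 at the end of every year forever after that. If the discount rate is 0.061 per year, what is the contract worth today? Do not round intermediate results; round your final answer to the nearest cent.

PV of 5-year annuity: $6,540.00 × [1 − (1+0.061)^−5] / 0.061 = 27474.07640
Perpetuity value at year 5: $2,020.00 / 0.061 = 33114.75410
PV of perpetuity: 33114.75410 / (1+0.061)^5 = 24628.87729
Total PV = 27474.07640 + 24628.87729 = 52102.95369

$52102.95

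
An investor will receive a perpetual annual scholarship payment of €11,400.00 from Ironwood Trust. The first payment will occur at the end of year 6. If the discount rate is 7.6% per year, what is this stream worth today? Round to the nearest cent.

Value at end of year 5: C / r = €11,400.00 / 0.076 = €150,000.0000
Discount to today: PV = €150,000.0000 / (1 + 0.076)^5 = €150,000.0000 / 1.442319 = €103,999.18

€103999.18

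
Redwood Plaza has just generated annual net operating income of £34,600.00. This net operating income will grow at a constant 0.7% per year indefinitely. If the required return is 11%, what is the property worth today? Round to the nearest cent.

D₁ = D₀ × (1 + g) = £34,600.00 × 1.007 = £34,842.2000
Growing perpetuity: P = D₁ / (r − g) = £34,842.2000 / (0.11 − 0.007) = £338,273.79

£338273.79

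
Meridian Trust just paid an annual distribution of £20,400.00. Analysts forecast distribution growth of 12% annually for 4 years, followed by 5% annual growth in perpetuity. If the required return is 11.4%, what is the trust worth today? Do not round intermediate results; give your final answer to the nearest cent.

£424661.14

D_1 = 22848.00000
D_2 = 25589.76000
D_3 = 28660.53120
D_4 = 32099.79494
Terminal value at year 4: TV = D_4×(1+g_2)/(r−g_2) = 33704.78469/0.064 = 526637.26080
P_0 = D_1/(1+r)^1 + D_2/(1+r)^2 + D_3/(1+r)^3 + D_4/(1+r)^4 + TV/(1+r)^4
    = 20509.87433 + 20620.34044 + 20731.40152 + 20843.06077 + 341956.46576 = 424661.14280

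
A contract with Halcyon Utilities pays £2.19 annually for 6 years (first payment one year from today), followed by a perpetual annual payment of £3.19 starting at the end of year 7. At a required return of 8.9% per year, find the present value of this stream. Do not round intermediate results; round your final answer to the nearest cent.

£31.34

PV of 6-year annuity: £2.19 × [1 − (1+0.089)^−6] / 0.089 = 9.85352
Perpetuity value at year 6: £3.19 / 0.089 = 35.84270
PV of perpetuity: 35.84270 / (1+0.089)^6 = 21.48985
Total PV = 9.85352 + 21.48985 = 31.34337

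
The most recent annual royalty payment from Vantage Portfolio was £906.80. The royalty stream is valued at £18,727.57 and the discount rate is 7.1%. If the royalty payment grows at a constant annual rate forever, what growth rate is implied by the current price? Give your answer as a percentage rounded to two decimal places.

2.15%

P = D₀(1+g)/(r−g) ⇒ P(r−g) = D₀(1+g) ⇒ g(P+D₀) = P·r − D₀
g = (P·r − D₀)/(P + D₀) = (£18,727.57×0.071 − £906.80) / (£18,727.57 + £906.80) = 0.021537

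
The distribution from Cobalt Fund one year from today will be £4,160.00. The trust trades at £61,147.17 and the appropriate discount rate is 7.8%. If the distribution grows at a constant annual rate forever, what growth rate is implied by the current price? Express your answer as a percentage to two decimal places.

P = D₁/(r−g) ⇒ g = r − D₁/P = 0.078 − £4,160.00/£61,147.17 = 0.009967

1.00%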